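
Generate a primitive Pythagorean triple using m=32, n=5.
(999, 320, 1049)

Euclid's formula: a = m² - n², b = 2mn, c = m² + n²
m = 32, n = 5
a = 32² - 5² = 1024 - 25 = 999
b = 2 × 32 × 5 = 320
c = 32² + 5² = 1024 + 25 = 1049
Verification: 999² + 320² = 998001 + 102400 = 1100401 = 1049² ✓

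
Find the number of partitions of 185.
1071823774337

p(n) counts ways to write n as a sum of positive integers (order ignored).
Euler's pentagonal recurrence: p(k) = p(k-1) + p(k-2) - p(k-5) - p(k-7) + p(k-12) + p(k-15) - ... (offsets j(3j∓1)/2, signs ++--, p(0)=1, p(<0)=0).
DP table for k = 0..184: p(0)=1, p(1)=1, p(2)=2, p(3)=3, p(4)=5, p(5)=7, p(6)=11, p(7)=15, p(8)=22, p(9)=30, p(10)=42, p(11)=56, p(12)=77, p(13)=101, p(14)=135, p(15)=176, p(16)=231, p(17)=297, p(18)=385, p(19)=490, p(20)=627, p(21)=792, p(22)=1002, p(23)=1255, p(24)=1575, p(25)=1958, p(26)=2436, p(27)=3010, p(28)=3718, p(29)=4565, p(30)=5604, p(31)=6842, p(32)=8349, p(33)=10143, p(34)=12310, p(35)=14883, p(36)=17977, p(37)=21637, p(38)=26015, p(39)=31185, p(40)=37338, p(41)=44583, p(42)=53174, p(43)=63261, p(44)=75175, p(45)=89134, p(46)=105558, p(47)=124754, p(48)=147273, p(49)=173525, p(50)=204226, p(51)=239943, p(52)=281589, p(53)=329931, p(54)=386155, p(55)=451276, p(56)=526823, p(57)=614154, p(58)=715220, p(59)=831820, p(60)=966467, p(61)=1121505, p(62)=1300156, p(63)=1505499, p(64)=1741630, p(65)=2012558, p(66)=2323520, p(67)=2679689, p(68)=3087735, p(69)=3554345, p(70)=4087968, p(71)=4697205, p(72)=5392783, p(73)=6185689, p(74)=7089500, p(75)=8118264, p(76)=9289091, p(77)=10619863, p(78)=12132164, p(79)=13848650, p(80)=15796476, p(81)=18004327, p(82)=20506255, p(83)=23338469, p(84)=26543660, p(85)=30167357, p(86)=34262962, p(87)=38887673, p(88)=44108109, p(89)=49995925, p(90)=56634173, p(91)=64112359, p(92)=72533807, p(93)=82010177, p(94)=92669720, p(95)=104651419, p(96)=118114304, p(97)=133230930, p(98)=150198136, p(99)=169229875, p(100)=190569292, p(101)=214481126, p(102)=241265379, p(103)=271248950, p(104)=304801365, p(105)=342325709, p(106)=384276336, p(107)=431149389, p(108)=483502844, p(109)=541946240, p(110)=607163746, p(111)=679903203, p(112)=761002156, p(113)=851376628, p(114)=952050665, p(115)=1064144451, p(116)=1188908248, p(117)=1327710076, p(118)=1482074143, p(119)=1653668665, p(120)=1844349560, p(121)=2056148051, p(122)=2291320912, p(123)=2552338241, p(124)=2841940500, p(125)=3163127352, p(126)=3519222692, p(127)=3913864295, p(128)=4351078600, p(129)=4835271870, p(130)=5371315400, p(131)=5964539504, p(132)=6620830889, p(133)=7346629512, p(134)=8149040695, p(135)=9035836076, p(136)=10015581680, p(137)=11097645016, p(138)=12292341831, p(139)=13610949895, p(140)=15065878135, p(141)=16670689208, p(142)=18440293320, p(143)=20390982757, p(144)=22540654445, p(145)=24908858009, p(146)=27517052599, p(147)=30388671978, p(148)=33549419497, p(149)=37027355200, p(150)=40853235313, p(151)=45060624582, p(152)=49686288421, p(153)=54770336324, p(154)=60356673280, p(155)=66493182097, p(156)=73232243759, p(157)=80630964769, p(158)=88751778802, p(159)=97662728555, p(160)=107438159466, p(161)=118159068427, p(162)=129913904637, p(163)=142798995930, p(164)=156919475295, p(165)=172389800255, p(166)=189334822579, p(167)=207890420102, p(168)=228204732751, p(169)=250438925115, p(170)=274768617130, p(171)=301384802048, p(172)=330495499613, p(173)=362326859895, p(174)=397125074750, p(175)=435157697830, p(176)=476715857290, p(177)=522115831195, p(178)=571701605655, p(179)=625846753120, p(180)=684957390936, p(181)=749474411781, p(182)=819876908323, p(183)=896684817527, p(184)=980462880430.
Final step: p(185) = p(184) + p(183) - p(180) - p(178) + p(173) + p(170) - p(163) - p(159) + p(150) + p(145) - p(134) - p(128) + p(115) + p(108) - p(93) - p(85) + p(68) + p(59) - p(40) - p(30) + p(9)
= 980462880430 + 896684817527 - 684957390936 - 571701605655 + 362326859895 + 274768617130 - 142798995930 - 97662728555 + 40853235313 + 24908858009 - 8149040695 - 4351078600 + 1064144451 + 483502844 - 82010177 - 30167357 + 3087735 + 831820 - 37338 - 5604 + 30
= 1071823774337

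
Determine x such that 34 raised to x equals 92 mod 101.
48

Baby-step giant-step with step n = ⌈√101⌉ = 11.
Baby steps 34^j mod 101 (j:value) for j=0..10: 0:1, 1:34, 2:45, 3:15, 4:5, 5:69, 6:23, 7:75, 8:25, 9:42, 10:14.
Giant-step multiplier: 34^(-11) ≡ 34^(100-11) = 34^89 ≡ 94 (mod 101).
Giant steps γ_i = 92·94^i mod 101: γ_0=92, γ_1=63, γ_2=64, γ_3=57, γ_4=5 (in table at j=4).
x = i·n + j = 4·11 + 4 = 48.
Check: 34^48 ≡ 92 (mod 101).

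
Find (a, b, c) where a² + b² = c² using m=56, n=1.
(3135, 112, 3137)

Euclid's formula: a = m² - n², b = 2mn, c = m² + n²
m = 56, n = 1
a = 56² - 1² = 3136 - 1 = 3135
b = 2 × 56 × 1 = 112
c = 56² + 1² = 3136 + 1 = 3137
Verification: 3135² + 112² = 9828225 + 12544 = 9840769 = 3137² ✓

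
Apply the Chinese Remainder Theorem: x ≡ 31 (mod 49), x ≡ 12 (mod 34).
80

Using Chinese Remainder Theorem:
M = 49 × 34 = 1666
M1 = 34, M2 = 49
y1 = 34^(-1) mod 49 = 13
y2 = 49^(-1) mod 34 = 25
x = (31×34×13 + 12×49×25) mod 1666 = 80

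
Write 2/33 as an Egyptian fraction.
1/17 + 1/561

Greedy algorithm:
2/33: ceiling(33/2) = 17, use 1/17
1/561: ceiling(561/1) = 561, use 1/561
Result: 2/33 = 1/17 + 1/561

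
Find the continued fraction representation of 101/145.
[0; 1, 2, 3, 2, 1, 1, 2]

Euclidean algorithm steps:
101 = 0 × 145 + 101
145 = 1 × 101 + 44
101 = 2 × 44 + 13
44 = 3 × 13 + 5
13 = 2 × 5 + 3
5 = 1 × 3 + 2
3 = 1 × 2 + 1
2 = 2 × 1 + 0
Continued fraction: [0; 1, 2, 3, 2, 1, 1, 2]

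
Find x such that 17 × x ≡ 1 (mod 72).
17

gcd(17, 72) = 1, so the inverse exists.
Extended Euclidean algorithm on (72, 17):
72 = 4 × 17 + 4  ⟹  4 = (1)·72 + (-4)·17
17 = 4 × 4 + 1  ⟹  1 = (-4)·72 + (17)·17
So (17)·17 ≡ 1 (mod 72), i.e. 17^(-1) ≡ 17 (mod 72).
Check: 17 × 17 = 289 ≡ 1 (mod 72)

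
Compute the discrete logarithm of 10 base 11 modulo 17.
5

Baby-step giant-step with step n = ⌈√17⌉ = 5.
Baby steps 11^j mod 17 (j:value) for j=0..4: 0:1, 1:11, 2:2, 3:5, 4:4.
Giant-step multiplier: 11^(-5) ≡ 11^(16-5) = 11^11 ≡ 12 (mod 17).
Giant steps γ_i = 10·12^i mod 17: γ_0=10, γ_1=1 (in table at j=0).
x = i·n + j = 1·5 + 0 = 5.
Check: 11^5 ≡ 10 (mod 17).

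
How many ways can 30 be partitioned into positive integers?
5604

p(n) counts ways to write n as a sum of positive integers (order ignored).
Euler's pentagonal recurrence: p(k) = p(k-1) + p(k-2) - p(k-5) - p(k-7) + p(k-12) + p(k-15) - ... (offsets j(3j∓1)/2, signs ++--, p(0)=1, p(<0)=0).
DP table for k = 0..29: p(0)=1, p(1)=1, p(2)=2, p(3)=3, p(4)=5, p(5)=7, p(6)=11, p(7)=15, p(8)=22, p(9)=30, p(10)=42, p(11)=56, p(12)=77, p(13)=101, p(14)=135, p(15)=176, p(16)=231, p(17)=297, p(18)=385, p(19)=490, p(20)=627, p(21)=792, p(22)=1002, p(23)=1255, p(24)=1575, p(25)=1958, p(26)=2436, p(27)=3010, p(28)=3718, p(29)=4565.
Final step: p(30) = p(29) + p(28) - p(25) - p(23) + p(18) + p(15) - p(8) - p(4)
= 4565 + 3718 - 1958 - 1255 + 385 + 176 - 22 - 5
= 5604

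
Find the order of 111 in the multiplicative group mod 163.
81

163 is prime, so ord(111) divides φ(163) = 162.
Divisors of 162: 1, 2, 3, 6, 9, 18, 27, 54, 81, 162.
Repeated squaring: 111^1 ≡ 111, 111^2 ≡ 96, 111^4 ≡ 88, 111^8 ≡ 83, 111^16 ≡ 43, 111^32 ≡ 56, 111^64 ≡ 39, 111^128 ≡ 54 (mod 163).
Test 111^d mod 163 for each divisor d in increasing order:
111^1 ≡ 111
111^2 ≡ 96
111^3 = 111^2·111^1 ≡ 61
111^6 = 111^4·111^2 ≡ 135
111^9 = 111^8·111^1 ≡ 85
111^18 = 111^16·111^2 ≡ 53
111^27 = 111^16·111^8·111^2·111^1 ≡ 104
111^54 = 111^32·111^16·111^4·111^2 ≡ 58
111^81 = 111^64·111^16·111^1 ≡ 1  ← first divisor giving 1
The order is 81.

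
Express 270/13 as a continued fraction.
[20; 1, 3, 3]

Euclidean algorithm steps:
270 = 20 × 13 + 10
13 = 1 × 10 + 3
10 = 3 × 3 + 1
3 = 3 × 1 + 0
Continued fraction: [20; 1, 3, 3]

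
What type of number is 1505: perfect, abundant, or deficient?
deficient

Proper divisors of 1505: sum = 1 + 5 + 7 + 35 + 43 + 215 + 301 = 607
Since 607 < 1505, 1505 is deficient.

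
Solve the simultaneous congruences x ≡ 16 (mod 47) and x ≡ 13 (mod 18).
157

Using Chinese Remainder Theorem:
M = 47 × 18 = 846
M1 = 18, M2 = 47
y1 = 18^(-1) mod 47 = 34
y2 = 47^(-1) mod 18 = 5
x = (16×18×34 + 13×47×5) mod 846 = 157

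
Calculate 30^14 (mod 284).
72

Repeated squaring. Binary of 14 = 1110.
30^1 ≡ 30 (mod 284); 30^2 ≡ 48 (mod 284); 30^4 ≡ 32 (mod 284); 30^8 ≡ 172 (mod 284)
30^14 = 30^2 × 30^4 × 30^8 ≡ 72 (mod 284)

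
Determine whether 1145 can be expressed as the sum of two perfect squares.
11² + 32² (a=11, b=32)

Factorization: 1145 = 5 × 229
By Fermat: n is sum of two squares iff every prime p ≡ 3 (mod 4) appears to even power.
All primes ≡ 3 (mod 4) appear to even power.
Search a = 0, 1, 2, … for 1145 - a² a perfect square: first hit at a = 11: 1145 - 121 = 1024 = 32².
1145 = 11² + 32² = 121 + 1024 ✓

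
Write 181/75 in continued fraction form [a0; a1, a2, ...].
[2; 2, 2, 2, 1, 1, 2]

Euclidean algorithm steps:
181 = 2 × 75 + 31
75 = 2 × 31 + 13
31 = 2 × 13 + 5
13 = 2 × 5 + 3
5 = 1 × 3 + 2
3 = 1 × 2 + 1
2 = 2 × 1 + 0
Continued fraction: [2; 2, 2, 2, 1, 1, 2]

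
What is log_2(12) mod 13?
6

Baby-step giant-step with step n = ⌈√13⌉ = 4.
Baby steps 2^j mod 13 (j:value) for j=0..3: 0:1, 1:2, 2:4, 3:8.
Giant-step multiplier: 2^(-4) ≡ 2^(12-4) = 2^8 ≡ 9 (mod 13).
Giant steps γ_i = 12·9^i mod 13: γ_0=12, γ_1=4 (in table at j=2).
x = i·n + j = 1·4 + 2 = 6.
Check: 2^6 ≡ 12 (mod 13).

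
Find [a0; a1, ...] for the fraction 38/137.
[0; 3, 1, 1, 1, 1, 7]

Euclidean algorithm steps:
38 = 0 × 137 + 38
137 = 3 × 38 + 23
38 = 1 × 23 + 15
23 = 1 × 15 + 8
15 = 1 × 8 + 7
8 = 1 × 7 + 1
7 = 7 × 1 + 0
Continued fraction: [0; 3, 1, 1, 1, 1, 7]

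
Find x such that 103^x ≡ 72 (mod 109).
5

Baby-step giant-step with step n = ⌈√109⌉ = 11.
Baby steps 103^j mod 109 (j:value) for j=0..10: 0:1, 1:103, 2:36, 3:2, 4:97, 5:72, 6:4, 7:85, 8:35, 9:8, 10:61.
h = 72 is already in the table at j=5, so x = 5.
Check: 103^5 ≡ 72 (mod 109).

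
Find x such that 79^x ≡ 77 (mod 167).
38

Baby-step giant-step with step n = ⌈√167⌉ = 13.
Baby steps 79^j mod 167 (j:value) for j=0..12: 0:1, 1:79, 2:62, 3:55, 4:3, 5:70, 6:19, 7:165, 8:9, 9:43, 10:57, 11:161, 12:27.
Giant-step multiplier: 79^(-13) ≡ 79^(166-13) = 79^153 ≡ 145 (mod 167).
Giant steps γ_i = 77·145^i mod 167: γ_0=77, γ_1=143, γ_2=27 (in table at j=12).
x = i·n + j = 2·13 + 12 = 38.
Check: 79^38 ≡ 77 (mod 167).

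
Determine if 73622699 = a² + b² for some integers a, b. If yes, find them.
Not possible

Factorization: 73622699 = 17 × 163^3
By Fermat: n is sum of two squares iff every prime p ≡ 3 (mod 4) appears to even power.
Prime(s) ≡ 3 (mod 4) with odd exponent: [(163, 3)]
Therefore 73622699 cannot be expressed as a² + b².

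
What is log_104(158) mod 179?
64

Baby-step giant-step with step n = ⌈√179⌉ = 14.
Baby steps 104^j mod 179 (j:value) for j=0..13: 0:1, 1:104, 2:76, 3:28, 4:48, 5:159, 6:68, 7:91, 8:156, 9:114, 10:42, 11:72, 12:149, 13:102.
Giant-step multiplier: 104^(-14) ≡ 104^(178-14) = 104^164 ≡ 80 (mod 179).
Giant steps γ_i = 158·80^i mod 179: γ_0=158, γ_1=110, γ_2=29, γ_3=172, γ_4=156 (in table at j=8).
x = i·n + j = 4·14 + 8 = 64.
Check: 104^64 ≡ 158 (mod 179).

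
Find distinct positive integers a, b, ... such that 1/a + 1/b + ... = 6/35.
1/6 + 1/210

Greedy algorithm:
6/35: ceiling(35/6) = 6, use 1/6
1/210: ceiling(210/1) = 210, use 1/210
Result: 6/35 = 1/6 + 1/210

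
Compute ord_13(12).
2

13 is prime, so ord(12) divides φ(13) = 12.
Divisors of 12: 1, 2, 3, 4, 6, 12.
Repeated squaring: 12^1 ≡ 12, 12^2 ≡ 1, 12^4 ≡ 1, 12^8 ≡ 1 (mod 13).
Test 12^d mod 13 for each divisor d in increasing order:
12^1 ≡ 12
12^2 ≡ 1  ← first divisor giving 1
The order is 2.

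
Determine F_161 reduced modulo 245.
36

Matrix identity: Q^n = [[F_(n+1), F_n], [F_n, F_(n-1)]] with Q = [[1,1],[1,0]].
n = 161 = 10100001₂. Square-and-multiply, entries mod 245:
Q^1 = [[1,1],[1,0]]
Q^2 = (Q^1)² = [[2,1],[1,1]]
Q^5 = (Q^2)²·Q = [[8,5],[5,3]]
Q^10 = (Q^5)² = [[89,55],[55,34]]
Q^20 = (Q^10)² = [[166,150],[150,16]]
Q^40 = (Q^20)² = [[76,105],[105,216]]
Q^80 = (Q^40)² = [[141,35],[35,106]]
Q^161 = (Q^80)²·Q = [[106,36],[36,70]]
F_161 mod 245 = Q^161[0][1] = 36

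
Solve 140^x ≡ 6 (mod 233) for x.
195

Baby-step giant-step with step n = ⌈√233⌉ = 16.
Baby steps 140^j mod 233 (j:value) for j=0..15: 0:1, 1:140, 2:28, 3:192, 4:85, 5:17, 6:50, 7:10, 8:2, 9:47, 10:56, 11:151, 12:170, 13:34, 14:100, 15:20.
Giant-step multiplier: 140^(-16) ≡ 140^(232-16) = 140^216 ≡ 175 (mod 233).
Giant steps γ_i = 6·175^i mod 233: γ_0=6, γ_1=118, γ_2=146, γ_3=153, γ_4=213, γ_5=228, γ_6=57, γ_7=189, γ_8=222, γ_9=172, γ_10=43, γ_11=69, γ_12=192 (in table at j=3).
x = i·n + j = 12·16 + 3 = 195.
Check: 140^195 ≡ 6 (mod 233).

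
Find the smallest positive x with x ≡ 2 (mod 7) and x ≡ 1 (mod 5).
16

Using Chinese Remainder Theorem:
M = 7 × 5 = 35
M1 = 5, M2 = 7
y1 = 5^(-1) mod 7 = 3
y2 = 7^(-1) mod 5 = 3
x = (2×5×3 + 1×7×3) mod 35 = 16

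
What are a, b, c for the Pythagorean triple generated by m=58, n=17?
(3075, 1972, 3653)

Euclid's formula: a = m² - n², b = 2mn, c = m² + n²
m = 58, n = 17
a = 58² - 17² = 3364 - 289 = 3075
b = 2 × 58 × 17 = 1972
c = 58² + 17² = 3364 + 289 = 3653
Verification: 3075² + 1972² = 9455625 + 3888784 = 13344409 = 3653² ✓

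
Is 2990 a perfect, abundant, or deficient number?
abundant

Proper divisors of 2990: sum = 1 + 2 + 5 + 10 + 13 + 23 + 26 + 46 + 65 + 115 + 130 + 230 + 299 + 598 + 1495 = 3058
Since 3058 > 2990, 2990 is abundant.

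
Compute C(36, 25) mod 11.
3

Using Lucas' theorem:
Write n=36 and k=25 in base 11:
n in base 11: [3, 3]
k in base 11: [2, 3]
C(36,25) mod 11 = ∏ C(n_i, k_i) mod 11
Digit binomials (mod 11): C(3,2) = 3; C(3,3) = 1
Product: 3 × 1 = 3 ≡ 3 (mod 11)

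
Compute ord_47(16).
23

47 is prime, so ord(16) divides φ(47) = 46.
Divisors of 46: 1, 2, 23, 46.
Repeated squaring: 16^1 ≡ 16, 16^2 ≡ 21, 16^4 ≡ 18, 16^8 ≡ 42, 16^16 ≡ 25, 16^32 ≡ 14 (mod 47).
Test 16^d mod 47 for each divisor d in increasing order:
16^1 ≡ 16
16^2 ≡ 21
16^23 = 16^16·16^4·16^2·16^1 ≡ 1  ← first divisor giving 1
The order is 23.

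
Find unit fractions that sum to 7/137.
1/20 + 1/914 + 1/1252180

Greedy algorithm:
7/137: ceiling(137/7) = 20, use 1/20
3/2740: ceiling(2740/3) = 914, use 1/914
1/1252180: ceiling(1252180/1) = 1252180, use 1/1252180
Result: 7/137 = 1/20 + 1/914 + 1/1252180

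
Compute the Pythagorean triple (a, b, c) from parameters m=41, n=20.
(1281, 1640, 2081)

Euclid's formula: a = m² - n², b = 2mn, c = m² + n²
m = 41, n = 20
a = 41² - 20² = 1681 - 400 = 1281
b = 2 × 41 × 20 = 1640
c = 41² + 20² = 1681 + 400 = 2081
Verification: 1281² + 1640² = 1640961 + 2689600 = 4330561 = 2081² ✓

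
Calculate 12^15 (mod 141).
18

Repeated squaring. Binary of 15 = 1111.
12^1 ≡ 12 (mod 141); 12^2 ≡ 3 (mod 141); 12^4 ≡ 9 (mod 141); 12^8 ≡ 81 (mod 141)
12^15 = 12^1 × 12^2 × 12^4 × 12^8 ≡ 18 (mod 141)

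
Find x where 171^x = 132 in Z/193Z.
71

Baby-step giant-step with step n = ⌈√193⌉ = 14.
Baby steps 171^j mod 193 (j:value) for j=0..13: 0:1, 1:171, 2:98, 3:160, 4:147, 5:47, 6:124, 7:167, 8:186, 9:154, 10:86, 11:38, 12:129, 13:57.
Giant-step multiplier: 171^(-14) ≡ 171^(192-14) = 171^178 ≡ 2 (mod 193).
Giant steps γ_i = 132·2^i mod 193: γ_0=132, γ_1=71, γ_2=142, γ_3=91, γ_4=182, γ_5=171 (in table at j=1).
x = i·n + j = 5·14 + 1 = 71.
Check: 171^71 ≡ 132 (mod 193).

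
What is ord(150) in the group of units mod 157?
52

157 is prime, so ord(150) divides φ(157) = 156.
Divisors of 156: 1, 2, 3, 4, 6, 12, 13, 26, 39, 52, 78, 156.
Repeated squaring: 150^1 ≡ 150, 150^2 ≡ 49, 150^4 ≡ 46, 150^8 ≡ 75, 150^16 ≡ 130, 150^32 ≡ 101, 150^64 ≡ 153, 150^128 ≡ 16 (mod 157).
Test 150^d mod 157 for each divisor d in increasing order:
150^1 ≡ 150
150^2 ≡ 49
150^3 = 150^2·150^1 ≡ 128
150^4 ≡ 46
150^6 = 150^4·150^2 ≡ 56
150^12 = 150^8·150^4 ≡ 153
150^13 = 150^8·150^4·150^1 ≡ 28
150^26 = 150^16·150^8·150^2 ≡ 156
150^39 = 150^32·150^4·150^2·150^1 ≡ 129
150^52 = 150^32·150^16·150^4 ≡ 1  ← first divisor giving 1
The order is 52.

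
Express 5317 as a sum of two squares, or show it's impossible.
31² + 66² (a=31, b=66)

Factorization: 5317 = 13 × 409
By Fermat: n is sum of two squares iff every prime p ≡ 3 (mod 4) appears to even power.
All primes ≡ 3 (mod 4) appear to even power.
Search a = 0, 1, 2, … for 5317 - a² a perfect square: first hit at a = 31: 5317 - 961 = 4356 = 66².
5317 = 31² + 66² = 961 + 4356 ✓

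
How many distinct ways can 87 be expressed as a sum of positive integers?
38887673

p(n) counts ways to write n as a sum of positive integers (order ignored).
Euler's pentagonal recurrence: p(k) = p(k-1) + p(k-2) - p(k-5) - p(k-7) + p(k-12) + p(k-15) - ... (offsets j(3j∓1)/2, signs ++--, p(0)=1, p(<0)=0).
DP table for k = 0..86: p(0)=1, p(1)=1, p(2)=2, p(3)=3, p(4)=5, p(5)=7, p(6)=11, p(7)=15, p(8)=22, p(9)=30, p(10)=42, p(11)=56, p(12)=77, p(13)=101, p(14)=135, p(15)=176, p(16)=231, p(17)=297, p(18)=385, p(19)=490, p(20)=627, p(21)=792, p(22)=1002, p(23)=1255, p(24)=1575, p(25)=1958, p(26)=2436, p(27)=3010, p(28)=3718, p(29)=4565, p(30)=5604, p(31)=6842, p(32)=8349, p(33)=10143, p(34)=12310, p(35)=14883, p(36)=17977, p(37)=21637, p(38)=26015, p(39)=31185, p(40)=37338, p(41)=44583, p(42)=53174, p(43)=63261, p(44)=75175, p(45)=89134, p(46)=105558, p(47)=124754, p(48)=147273, p(49)=173525, p(50)=204226, p(51)=239943, p(52)=281589, p(53)=329931, p(54)=386155, p(55)=451276, p(56)=526823, p(57)=614154, p(58)=715220, p(59)=831820, p(60)=966467, p(61)=1121505, p(62)=1300156, p(63)=1505499, p(64)=1741630, p(65)=2012558, p(66)=2323520, p(67)=2679689, p(68)=3087735, p(69)=3554345, p(70)=4087968, p(71)=4697205, p(72)=5392783, p(73)=6185689, p(74)=7089500, p(75)=8118264, p(76)=9289091, p(77)=10619863, p(78)=12132164, p(79)=13848650, p(80)=15796476, p(81)=18004327, p(82)=20506255, p(83)=23338469, p(84)=26543660, p(85)=30167357, p(86)=34262962.
Final step: p(87) = p(86) + p(85) - p(82) - p(80) + p(75) + p(72) - p(65) - p(61) + p(52) + p(47) - p(36) - p(30) + p(17) + p(10)
= 34262962 + 30167357 - 20506255 - 15796476 + 8118264 + 5392783 - 2012558 - 1121505 + 281589 + 124754 - 17977 - 5604 + 297 + 42
= 38887673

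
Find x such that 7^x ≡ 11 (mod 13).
5

Baby-step giant-step with step n = ⌈√13⌉ = 4.
Baby steps 7^j mod 13 (j:value) for j=0..3: 0:1, 1:7, 2:10, 3:5.
Giant-step multiplier: 7^(-4) ≡ 7^(12-4) = 7^8 ≡ 3 (mod 13).
Giant steps γ_i = 11·3^i mod 13: γ_0=11, γ_1=7 (in table at j=1).
x = i·n + j = 1·4 + 1 = 5.
Check: 7^5 ≡ 11 (mod 13).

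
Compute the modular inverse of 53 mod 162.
107

gcd(53, 162) = 1, so the inverse exists.
Extended Euclidean algorithm on (162, 53):
162 = 3 × 53 + 3  ⟹  3 = (1)·162 + (-3)·53
53 = 17 × 3 + 2  ⟹  2 = (-17)·162 + (52)·53
3 = 1 × 2 + 1  ⟹  1 = (18)·162 + (-55)·53
So (-55)·53 ≡ 1 (mod 162), i.e. 53^(-1) ≡ -55 ≡ 107 (mod 162).
Check: 53 × 107 = 5671 ≡ 1 (mod 162)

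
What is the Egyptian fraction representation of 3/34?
1/12 + 1/204

Greedy algorithm:
3/34: ceiling(34/3) = 12, use 1/12
1/204: ceiling(204/1) = 204, use 1/204
Result: 3/34 = 1/12 + 1/204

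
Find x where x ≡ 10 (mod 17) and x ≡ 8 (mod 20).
248

Using Chinese Remainder Theorem:
M = 17 × 20 = 340
M1 = 20, M2 = 17
y1 = 20^(-1) mod 17 = 6
y2 = 17^(-1) mod 20 = 13
x = (10×20×6 + 8×17×13) mod 340 = 248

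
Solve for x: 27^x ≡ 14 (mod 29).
27

Baby-step giant-step with step n = ⌈√29⌉ = 6.
Baby steps 27^j mod 29 (j:value) for j=0..5: 0:1, 1:27, 2:4, 3:21, 4:16, 5:26.
Giant-step multiplier: 27^(-6) ≡ 27^(28-6) = 27^22 ≡ 5 (mod 29).
Giant steps γ_i = 14·5^i mod 29: γ_0=14, γ_1=12, γ_2=2, γ_3=10, γ_4=21 (in table at j=3).
x = i·n + j = 4·6 + 3 = 27.
Check: 27^27 ≡ 14 (mod 29).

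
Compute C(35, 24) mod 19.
17

Using Lucas' theorem:
Write n=35 and k=24 in base 19:
n in base 19: [1, 16]
k in base 19: [1, 5]
C(35,24) mod 19 = ∏ C(n_i, k_i) mod 19
Digit binomials (mod 19): C(1,1) = 1; C(16,5) = 4368 ≡ 17
Product: 1 × 17 = 17 ≡ 17 (mod 19)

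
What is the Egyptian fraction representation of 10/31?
1/4 + 1/14 + 1/868

Greedy algorithm:
10/31: ceiling(31/10) = 4, use 1/4
9/124: ceiling(124/9) = 14, use 1/14
1/868: ceiling(868/1) = 868, use 1/868
Result: 10/31 = 1/4 + 1/14 + 1/868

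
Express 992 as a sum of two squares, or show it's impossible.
Not possible

Factorization: 992 = 2^5 × 31
By Fermat: n is sum of two squares iff every prime p ≡ 3 (mod 4) appears to even power.
Prime(s) ≡ 3 (mod 4) with odd exponent: [(31, 1)]
Therefore 992 cannot be expressed as a² + b².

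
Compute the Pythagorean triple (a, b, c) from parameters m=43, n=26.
(1173, 2236, 2525)

Euclid's formula: a = m² - n², b = 2mn, c = m² + n²
m = 43, n = 26
a = 43² - 26² = 1849 - 676 = 1173
b = 2 × 43 × 26 = 2236
c = 43² + 26² = 1849 + 676 = 2525
Verification: 1173² + 2236² = 1375929 + 4999696 = 6375625 = 2525² ✓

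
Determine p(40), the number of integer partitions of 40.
37338

p(n) counts ways to write n as a sum of positive integers (order ignored).
Euler's pentagonal recurrence: p(k) = p(k-1) + p(k-2) - p(k-5) - p(k-7) + p(k-12) + p(k-15) - ... (offsets j(3j∓1)/2, signs ++--, p(0)=1, p(<0)=0).
DP table for k = 0..39: p(0)=1, p(1)=1, p(2)=2, p(3)=3, p(4)=5, p(5)=7, p(6)=11, p(7)=15, p(8)=22, p(9)=30, p(10)=42, p(11)=56, p(12)=77, p(13)=101, p(14)=135, p(15)=176, p(16)=231, p(17)=297, p(18)=385, p(19)=490, p(20)=627, p(21)=792, p(22)=1002, p(23)=1255, p(24)=1575, p(25)=1958, p(26)=2436, p(27)=3010, p(28)=3718, p(29)=4565, p(30)=5604, p(31)=6842, p(32)=8349, p(33)=10143, p(34)=12310, p(35)=14883, p(36)=17977, p(37)=21637, p(38)=26015, p(39)=31185.
Final step: p(40) = p(39) + p(38) - p(35) - p(33) + p(28) + p(25) - p(18) - p(14) + p(5) + p(0)
= 31185 + 26015 - 14883 - 10143 + 3718 + 1958 - 385 - 135 + 7 + 1
= 37338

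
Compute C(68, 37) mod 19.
0

Using Lucas' theorem:
Write n=68 and k=37 in base 19:
n in base 19: [3, 11]
k in base 19: [1, 18]
C(68,37) mod 19 = ∏ C(n_i, k_i) mod 19
Digit binomials (mod 19): C(3,1) = 3; C(11,18) = 0 (k_i > n_i)
Product: 3 × 0 = 0 ≡ 0 (mod 19)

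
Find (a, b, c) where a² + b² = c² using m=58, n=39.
(1843, 4524, 4885)

Euclid's formula: a = m² - n², b = 2mn, c = m² + n²
m = 58, n = 39
a = 58² - 39² = 3364 - 1521 = 1843
b = 2 × 58 × 39 = 4524
c = 58² + 39² = 3364 + 1521 = 4885
Verification: 1843² + 4524² = 3396649 + 20466576 = 23863225 = 4885² ✓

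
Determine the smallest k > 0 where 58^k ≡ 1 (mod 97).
96

97 is prime, so ord(58) divides φ(97) = 96.
Divisors of 96: 1, 2, 3, 4, 6, 8, 12, 16, 24, 32, 48, 96.
Repeated squaring: 58^1 ≡ 58, 58^2 ≡ 66, 58^4 ≡ 88, 58^8 ≡ 81, 58^16 ≡ 62, 58^32 ≡ 61, 58^64 ≡ 35 (mod 97).
Test 58^d mod 97 for each divisor d in increasing order:
58^1 ≡ 58
58^2 ≡ 66
58^3 = 58^2·58^1 ≡ 45
58^4 ≡ 88
58^6 = 58^4·58^2 ≡ 85
58^8 ≡ 81
58^12 = 58^8·58^4 ≡ 47
58^16 ≡ 62
58^24 = 58^16·58^8 ≡ 75
58^32 ≡ 61
58^48 = 58^32·58^16 ≡ 96
58^96 = 58^64·58^32 ≡ 1  ← first divisor giving 1
The order is 96.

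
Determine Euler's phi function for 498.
164

498 = 2 × 3 × 83
φ(n) = n × ∏(1 - 1/p) for each prime p dividing n
φ(498) = 498 × (1 - 1/2) × (1 - 1/3) × (1 - 1/83) = 164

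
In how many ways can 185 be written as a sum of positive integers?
1071823774337

p(n) counts ways to write n as a sum of positive integers (order ignored).
Euler's pentagonal recurrence: p(k) = p(k-1) + p(k-2) - p(k-5) - p(k-7) + p(k-12) + p(k-15) - ... (offsets j(3j∓1)/2, signs ++--, p(0)=1, p(<0)=0).
DP table for k = 0..184: p(0)=1, p(1)=1, p(2)=2, p(3)=3, p(4)=5, p(5)=7, p(6)=11, p(7)=15, p(8)=22, p(9)=30, p(10)=42, p(11)=56, p(12)=77, p(13)=101, p(14)=135, p(15)=176, p(16)=231, p(17)=297, p(18)=385, p(19)=490, p(20)=627, p(21)=792, p(22)=1002, p(23)=1255, p(24)=1575, p(25)=1958, p(26)=2436, p(27)=3010, p(28)=3718, p(29)=4565, p(30)=5604, p(31)=6842, p(32)=8349, p(33)=10143, p(34)=12310, p(35)=14883, p(36)=17977, p(37)=21637, p(38)=26015, p(39)=31185, p(40)=37338, p(41)=44583, p(42)=53174, p(43)=63261, p(44)=75175, p(45)=89134, p(46)=105558, p(47)=124754, p(48)=147273, p(49)=173525, p(50)=204226, p(51)=239943, p(52)=281589, p(53)=329931, p(54)=386155, p(55)=451276, p(56)=526823, p(57)=614154, p(58)=715220, p(59)=831820, p(60)=966467, p(61)=1121505, p(62)=1300156, p(63)=1505499, p(64)=1741630, p(65)=2012558, p(66)=2323520, p(67)=2679689, p(68)=3087735, p(69)=3554345, p(70)=4087968, p(71)=4697205, p(72)=5392783, p(73)=6185689, p(74)=7089500, p(75)=8118264, p(76)=9289091, p(77)=10619863, p(78)=12132164, p(79)=13848650, p(80)=15796476, p(81)=18004327, p(82)=20506255, p(83)=23338469, p(84)=26543660, p(85)=30167357, p(86)=34262962, p(87)=38887673, p(88)=44108109, p(89)=49995925, p(90)=56634173, p(91)=64112359, p(92)=72533807, p(93)=82010177, p(94)=92669720, p(95)=104651419, p(96)=118114304, p(97)=133230930, p(98)=150198136, p(99)=169229875, p(100)=190569292, p(101)=214481126, p(102)=241265379, p(103)=271248950, p(104)=304801365, p(105)=342325709, p(106)=384276336, p(107)=431149389, p(108)=483502844, p(109)=541946240, p(110)=607163746, p(111)=679903203, p(112)=761002156, p(113)=851376628, p(114)=952050665, p(115)=1064144451, p(116)=1188908248, p(117)=1327710076, p(118)=1482074143, p(119)=1653668665, p(120)=1844349560, p(121)=2056148051, p(122)=2291320912, p(123)=2552338241, p(124)=2841940500, p(125)=3163127352, p(126)=3519222692, p(127)=3913864295, p(128)=4351078600, p(129)=4835271870, p(130)=5371315400, p(131)=5964539504, p(132)=6620830889, p(133)=7346629512, p(134)=8149040695, p(135)=9035836076, p(136)=10015581680, p(137)=11097645016, p(138)=12292341831, p(139)=13610949895, p(140)=15065878135, p(141)=16670689208, p(142)=18440293320, p(143)=20390982757, p(144)=22540654445, p(145)=24908858009, p(146)=27517052599, p(147)=30388671978, p(148)=33549419497, p(149)=37027355200, p(150)=40853235313, p(151)=45060624582, p(152)=49686288421, p(153)=54770336324, p(154)=60356673280, p(155)=66493182097, p(156)=73232243759, p(157)=80630964769, p(158)=88751778802, p(159)=97662728555, p(160)=107438159466, p(161)=118159068427, p(162)=129913904637, p(163)=142798995930, p(164)=156919475295, p(165)=172389800255, p(166)=189334822579, p(167)=207890420102, p(168)=228204732751, p(169)=250438925115, p(170)=274768617130, p(171)=301384802048, p(172)=330495499613, p(173)=362326859895, p(174)=397125074750, p(175)=435157697830, p(176)=476715857290, p(177)=522115831195, p(178)=571701605655, p(179)=625846753120, p(180)=684957390936, p(181)=749474411781, p(182)=819876908323, p(183)=896684817527, p(184)=980462880430.
Final step: p(185) = p(184) + p(183) - p(180) - p(178) + p(173) + p(170) - p(163) - p(159) + p(150) + p(145) - p(134) - p(128) + p(115) + p(108) - p(93) - p(85) + p(68) + p(59) - p(40) - p(30) + p(9)
= 980462880430 + 896684817527 - 684957390936 - 571701605655 + 362326859895 + 274768617130 - 142798995930 - 97662728555 + 40853235313 + 24908858009 - 8149040695 - 4351078600 + 1064144451 + 483502844 - 82010177 - 30167357 + 3087735 + 831820 - 37338 - 5604 + 30
= 1071823774337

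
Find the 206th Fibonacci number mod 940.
753

Matrix identity: Q^n = [[F_(n+1), F_n], [F_n, F_(n-1)]] with Q = [[1,1],[1,0]].
n = 206 = 11001110₂. Square-and-multiply, entries mod 940:
Q^1 = [[1,1],[1,0]]
Q^3 = (Q^1)²·Q = [[3,2],[2,1]]
Q^6 = (Q^3)² = [[13,8],[8,5]]
Q^12 = (Q^6)² = [[233,144],[144,89]]
Q^25 = (Q^12)²·Q = [[133,765],[765,308]]
Q^51 = (Q^25)²·Q = [[279,374],[374,845]]
Q^103 = (Q^51)²·Q = [[773,577],[577,196]]
Q^206 = (Q^103)² = [[798,753],[753,45]]
F_206 mod 940 = Q^206[0][1] = 753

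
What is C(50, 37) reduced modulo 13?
3

Using Lucas' theorem:
Write n=50 and k=37 in base 13:
n in base 13: [3, 11]
k in base 13: [2, 11]
C(50,37) mod 13 = ∏ C(n_i, k_i) mod 13
Digit binomials (mod 13): C(3,2) = 3; C(11,11) = 1
Product: 3 × 1 = 3 ≡ 3 (mod 13)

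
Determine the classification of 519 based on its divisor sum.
deficient

Proper divisors of 519: sum = 1 + 3 + 173 = 177
Since 177 < 519, 519 is deficient.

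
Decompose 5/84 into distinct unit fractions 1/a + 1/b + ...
1/17 + 1/1428

Greedy algorithm:
5/84: ceiling(84/5) = 17, use 1/17
1/1428: ceiling(1428/1) = 1428, use 1/1428
Result: 5/84 = 1/17 + 1/1428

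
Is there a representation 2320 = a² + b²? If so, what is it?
4² + 48² (a=4, b=48)

Factorization: 2320 = 2^4 × 5 × 29
By Fermat: n is sum of two squares iff every prime p ≡ 3 (mod 4) appears to even power.
All primes ≡ 3 (mod 4) appear to even power.
Search a = 0, 1, 2, … for 2320 - a² a perfect square: first hit at a = 4: 2320 - 16 = 2304 = 48².
2320 = 4² + 48² = 16 + 2304 ✓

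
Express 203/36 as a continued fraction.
[5; 1, 1, 1, 3, 3]

Euclidean algorithm steps:
203 = 5 × 36 + 23
36 = 1 × 23 + 13
23 = 1 × 13 + 10
13 = 1 × 10 + 3
10 = 3 × 3 + 1
3 = 3 × 1 + 0
Continued fraction: [5; 1, 1, 1, 3, 3]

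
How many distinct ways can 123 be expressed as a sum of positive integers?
2552338241

p(n) counts ways to write n as a sum of positive integers (order ignored).
Euler's pentagonal recurrence: p(k) = p(k-1) + p(k-2) - p(k-5) - p(k-7) + p(k-12) + p(k-15) - ... (offsets j(3j∓1)/2, signs ++--, p(0)=1, p(<0)=0).
DP table for k = 0..122: p(0)=1, p(1)=1, p(2)=2, p(3)=3, p(4)=5, p(5)=7, p(6)=11, p(7)=15, p(8)=22, p(9)=30, p(10)=42, p(11)=56, p(12)=77, p(13)=101, p(14)=135, p(15)=176, p(16)=231, p(17)=297, p(18)=385, p(19)=490, p(20)=627, p(21)=792, p(22)=1002, p(23)=1255, p(24)=1575, p(25)=1958, p(26)=2436, p(27)=3010, p(28)=3718, p(29)=4565, p(30)=5604, p(31)=6842, p(32)=8349, p(33)=10143, p(34)=12310, p(35)=14883, p(36)=17977, p(37)=21637, p(38)=26015, p(39)=31185, p(40)=37338, p(41)=44583, p(42)=53174, p(43)=63261, p(44)=75175, p(45)=89134, p(46)=105558, p(47)=124754, p(48)=147273, p(49)=173525, p(50)=204226, p(51)=239943, p(52)=281589, p(53)=329931, p(54)=386155, p(55)=451276, p(56)=526823, p(57)=614154, p(58)=715220, p(59)=831820, p(60)=966467, p(61)=1121505, p(62)=1300156, p(63)=1505499, p(64)=1741630, p(65)=2012558, p(66)=2323520, p(67)=2679689, p(68)=3087735, p(69)=3554345, p(70)=4087968, p(71)=4697205, p(72)=5392783, p(73)=6185689, p(74)=7089500, p(75)=8118264, p(76)=9289091, p(77)=10619863, p(78)=12132164, p(79)=13848650, p(80)=15796476, p(81)=18004327, p(82)=20506255, p(83)=23338469, p(84)=26543660, p(85)=30167357, p(86)=34262962, p(87)=38887673, p(88)=44108109, p(89)=49995925, p(90)=56634173, p(91)=64112359, p(92)=72533807, p(93)=82010177, p(94)=92669720, p(95)=104651419, p(96)=118114304, p(97)=133230930, p(98)=150198136, p(99)=169229875, p(100)=190569292, p(101)=214481126, p(102)=241265379, p(103)=271248950, p(104)=304801365, p(105)=342325709, p(106)=384276336, p(107)=431149389, p(108)=483502844, p(109)=541946240, p(110)=607163746, p(111)=679903203, p(112)=761002156, p(113)=851376628, p(114)=952050665, p(115)=1064144451, p(116)=1188908248, p(117)=1327710076, p(118)=1482074143, p(119)=1653668665, p(120)=1844349560, p(121)=2056148051, p(122)=2291320912.
Final step: p(123) = p(122) + p(121) - p(118) - p(116) + p(111) + p(108) - p(101) - p(97) + p(88) + p(83) - p(72) - p(66) + p(53) + p(46) - p(31) - p(23) + p(6)
= 2291320912 + 2056148051 - 1482074143 - 1188908248 + 679903203 + 483502844 - 214481126 - 133230930 + 44108109 + 23338469 - 5392783 - 2323520 + 329931 + 105558 - 6842 - 1255 + 11
= 2552338241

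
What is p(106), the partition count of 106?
384276336

p(n) counts ways to write n as a sum of positive integers (order ignored).
Euler's pentagonal recurrence: p(k) = p(k-1) + p(k-2) - p(k-5) - p(k-7) + p(k-12) + p(k-15) - ... (offsets j(3j∓1)/2, signs ++--, p(0)=1, p(<0)=0).
DP table for k = 0..105: p(0)=1, p(1)=1, p(2)=2, p(3)=3, p(4)=5, p(5)=7, p(6)=11, p(7)=15, p(8)=22, p(9)=30, p(10)=42, p(11)=56, p(12)=77, p(13)=101, p(14)=135, p(15)=176, p(16)=231, p(17)=297, p(18)=385, p(19)=490, p(20)=627, p(21)=792, p(22)=1002, p(23)=1255, p(24)=1575, p(25)=1958, p(26)=2436, p(27)=3010, p(28)=3718, p(29)=4565, p(30)=5604, p(31)=6842, p(32)=8349, p(33)=10143, p(34)=12310, p(35)=14883, p(36)=17977, p(37)=21637, p(38)=26015, p(39)=31185, p(40)=37338, p(41)=44583, p(42)=53174, p(43)=63261, p(44)=75175, p(45)=89134, p(46)=105558, p(47)=124754, p(48)=147273, p(49)=173525, p(50)=204226, p(51)=239943, p(52)=281589, p(53)=329931, p(54)=386155, p(55)=451276, p(56)=526823, p(57)=614154, p(58)=715220, p(59)=831820, p(60)=966467, p(61)=1121505, p(62)=1300156, p(63)=1505499, p(64)=1741630, p(65)=2012558, p(66)=2323520, p(67)=2679689, p(68)=3087735, p(69)=3554345, p(70)=4087968, p(71)=4697205, p(72)=5392783, p(73)=6185689, p(74)=7089500, p(75)=8118264, p(76)=9289091, p(77)=10619863, p(78)=12132164, p(79)=13848650, p(80)=15796476, p(81)=18004327, p(82)=20506255, p(83)=23338469, p(84)=26543660, p(85)=30167357, p(86)=34262962, p(87)=38887673, p(88)=44108109, p(89)=49995925, p(90)=56634173, p(91)=64112359, p(92)=72533807, p(93)=82010177, p(94)=92669720, p(95)=104651419, p(96)=118114304, p(97)=133230930, p(98)=150198136, p(99)=169229875, p(100)=190569292, p(101)=214481126, p(102)=241265379, p(103)=271248950, p(104)=304801365, p(105)=342325709.
Final step: p(106) = p(105) + p(104) - p(101) - p(99) + p(94) + p(91) - p(84) - p(80) + p(71) + p(66) - p(55) - p(49) + p(36) + p(29) - p(14) - p(6)
= 342325709 + 304801365 - 214481126 - 169229875 + 92669720 + 64112359 - 26543660 - 15796476 + 4697205 + 2323520 - 451276 - 173525 + 17977 + 4565 - 135 - 11
= 384276336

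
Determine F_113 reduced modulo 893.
328

Matrix identity: Q^n = [[F_(n+1), F_n], [F_n, F_(n-1)]] with Q = [[1,1],[1,0]].
n = 113 = 1110001₂. Square-and-multiply, entries mod 893:
Q^1 = [[1,1],[1,0]]
Q^3 = (Q^1)²·Q = [[3,2],[2,1]]
Q^7 = (Q^3)²·Q = [[21,13],[13,8]]
Q^14 = (Q^7)² = [[610,377],[377,233]]
Q^28 = (Q^14)² = [[754,796],[796,851]]
Q^56 = (Q^28)² = [[154,590],[590,457]]
Q^113 = (Q^56)²·Q = [[46,328],[328,611]]
F_113 mod 893 = Q^113[0][1] = 328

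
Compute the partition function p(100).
190569292

p(n) counts ways to write n as a sum of positive integers (order ignored).
Euler's pentagonal recurrence: p(k) = p(k-1) + p(k-2) - p(k-5) - p(k-7) + p(k-12) + p(k-15) - ... (offsets j(3j∓1)/2, signs ++--, p(0)=1, p(<0)=0).
DP table for k = 0..99: p(0)=1, p(1)=1, p(2)=2, p(3)=3, p(4)=5, p(5)=7, p(6)=11, p(7)=15, p(8)=22, p(9)=30, p(10)=42, p(11)=56, p(12)=77, p(13)=101, p(14)=135, p(15)=176, p(16)=231, p(17)=297, p(18)=385, p(19)=490, p(20)=627, p(21)=792, p(22)=1002, p(23)=1255, p(24)=1575, p(25)=1958, p(26)=2436, p(27)=3010, p(28)=3718, p(29)=4565, p(30)=5604, p(31)=6842, p(32)=8349, p(33)=10143, p(34)=12310, p(35)=14883, p(36)=17977, p(37)=21637, p(38)=26015, p(39)=31185, p(40)=37338, p(41)=44583, p(42)=53174, p(43)=63261, p(44)=75175, p(45)=89134, p(46)=105558, p(47)=124754, p(48)=147273, p(49)=173525, p(50)=204226, p(51)=239943, p(52)=281589, p(53)=329931, p(54)=386155, p(55)=451276, p(56)=526823, p(57)=614154, p(58)=715220, p(59)=831820, p(60)=966467, p(61)=1121505, p(62)=1300156, p(63)=1505499, p(64)=1741630, p(65)=2012558, p(66)=2323520, p(67)=2679689, p(68)=3087735, p(69)=3554345, p(70)=4087968, p(71)=4697205, p(72)=5392783, p(73)=6185689, p(74)=7089500, p(75)=8118264, p(76)=9289091, p(77)=10619863, p(78)=12132164, p(79)=13848650, p(80)=15796476, p(81)=18004327, p(82)=20506255, p(83)=23338469, p(84)=26543660, p(85)=30167357, p(86)=34262962, p(87)=38887673, p(88)=44108109, p(89)=49995925, p(90)=56634173, p(91)=64112359, p(92)=72533807, p(93)=82010177, p(94)=92669720, p(95)=104651419, p(96)=118114304, p(97)=133230930, p(98)=150198136, p(99)=169229875.
Final step: p(100) = p(99) + p(98) - p(95) - p(93) + p(88) + p(85) - p(78) - p(74) + p(65) + p(60) - p(49) - p(43) + p(30) + p(23) - p(8) - p(0)
= 169229875 + 150198136 - 104651419 - 82010177 + 44108109 + 30167357 - 12132164 - 7089500 + 2012558 + 966467 - 173525 - 63261 + 5604 + 1255 - 22 - 1
= 190569292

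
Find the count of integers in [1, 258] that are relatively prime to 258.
84

258 = 2 × 3 × 43
φ(n) = n × ∏(1 - 1/p) for each prime p dividing n
φ(258) = 258 × (1 - 1/2) × (1 - 1/3) × (1 - 1/43) = 84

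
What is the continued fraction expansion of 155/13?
[11; 1, 12]

Euclidean algorithm steps:
155 = 11 × 13 + 12
13 = 1 × 12 + 1
12 = 12 × 1 + 0
Continued fraction: [11; 1, 12]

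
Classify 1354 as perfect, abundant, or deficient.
deficient

Proper divisors of 1354: sum = 1 + 2 + 677 = 680
Since 680 < 1354, 1354 is deficient.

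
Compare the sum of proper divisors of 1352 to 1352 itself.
abundant

Proper divisors of 1352: sum = 1 + 2 + 4 + 8 + 13 + 26 + 52 + 104 + 169 + 338 + 676 = 1393
Since 1393 > 1352, 1352 is abundant.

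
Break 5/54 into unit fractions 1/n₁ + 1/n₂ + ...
1/11 + 1/594

Greedy algorithm:
5/54: ceiling(54/5) = 11, use 1/11
1/594: ceiling(594/1) = 594, use 1/594
Result: 5/54 = 1/11 + 1/594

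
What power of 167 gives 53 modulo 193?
35

Baby-step giant-step with step n = ⌈√193⌉ = 14.
Baby steps 167^j mod 193 (j:value) for j=0..13: 0:1, 1:167, 2:97, 3:180, 4:145, 5:90, 6:169, 7:45, 8:181, 9:119, 10:187, 11:156, 12:190, 13:78.
Giant-step multiplier: 167^(-14) ≡ 167^(192-14) = 167^178 ≡ 128 (mod 193).
Giant steps γ_i = 53·128^i mod 193: γ_0=53, γ_1=29, γ_2=45 (in table at j=7).
x = i·n + j = 2·14 + 7 = 35.
Check: 167^35 ≡ 53 (mod 193).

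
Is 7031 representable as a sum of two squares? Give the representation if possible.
Not possible

Factorization: 7031 = 79 × 89
By Fermat: n is sum of two squares iff every prime p ≡ 3 (mod 4) appears to even power.
Prime(s) ≡ 3 (mod 4) with odd exponent: [(79, 1)]
Therefore 7031 cannot be expressed as a² + b².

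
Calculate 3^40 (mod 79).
76

Repeated squaring. Binary of 40 = 101000.
3^1 ≡ 3 (mod 79); 3^2 ≡ 9 (mod 79); 3^4 ≡ 2 (mod 79); 3^8 ≡ 4 (mod 79); 3^16 ≡ 16 (mod 79); 3^32 ≡ 19 (mod 79)
3^40 = 3^8 × 3^32 ≡ 76 (mod 79)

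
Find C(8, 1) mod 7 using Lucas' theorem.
1

Using Lucas' theorem:
Write n=8 and k=1 in base 7:
n in base 7: [1, 1]
k in base 7: [0, 1]
C(8,1) mod 7 = ∏ C(n_i, k_i) mod 7
Digit binomials (mod 7): C(1,0) = 1; C(1,1) = 1
Product: 1 × 1 = 1 ≡ 1 (mod 7)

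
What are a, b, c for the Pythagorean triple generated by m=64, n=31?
(3135, 3968, 5057)

Euclid's formula: a = m² - n², b = 2mn, c = m² + n²
m = 64, n = 31
a = 64² - 31² = 4096 - 961 = 3135
b = 2 × 64 × 31 = 3968
c = 64² + 31² = 4096 + 961 = 5057
Verification: 3135² + 3968² = 9828225 + 15745024 = 25573249 = 5057² ✓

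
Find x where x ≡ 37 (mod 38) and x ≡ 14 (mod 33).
113

Using Chinese Remainder Theorem:
M = 38 × 33 = 1254
M1 = 33, M2 = 38
y1 = 33^(-1) mod 38 = 15
y2 = 38^(-1) mod 33 = 20
x = (37×33×15 + 14×38×20) mod 1254 = 113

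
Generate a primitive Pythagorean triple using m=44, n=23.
(1407, 2024, 2465)

Euclid's formula: a = m² - n², b = 2mn, c = m² + n²
m = 44, n = 23
a = 44² - 23² = 1936 - 529 = 1407
b = 2 × 44 × 23 = 2024
c = 44² + 23² = 1936 + 529 = 2465
Verification: 1407² + 2024² = 1979649 + 4096576 = 6076225 = 2465² ✓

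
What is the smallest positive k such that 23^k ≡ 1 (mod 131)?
130

131 is prime, so ord(23) divides φ(131) = 130.
Divisors of 130: 1, 2, 5, 10, 13, 26, 65, 130.
Repeated squaring: 23^1 ≡ 23, 23^2 ≡ 5, 23^4 ≡ 25, 23^8 ≡ 101, 23^16 ≡ 114, 23^32 ≡ 27, 23^64 ≡ 74, 23^128 ≡ 105 (mod 131).
Test 23^d mod 131 for each divisor d in increasing order:
23^1 ≡ 23
23^2 ≡ 5
23^5 = 23^4·23^1 ≡ 51
23^10 = 23^8·23^2 ≡ 112
23^13 = 23^8·23^4·23^1 ≡ 42
23^26 = 23^16·23^8·23^2 ≡ 61
23^65 = 23^64·23^1 ≡ 130
23^130 = 23^128·23^2 ≡ 1  ← first divisor giving 1
The order is 130.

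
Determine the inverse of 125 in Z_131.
109

gcd(125, 131) = 1, so the inverse exists.
Extended Euclidean algorithm on (131, 125):
131 = 1 × 125 + 6  ⟹  6 = (1)·131 + (-1)·125
125 = 20 × 6 + 5  ⟹  5 = (-20)·131 + (21)·125
6 = 1 × 5 + 1  ⟹  1 = (21)·131 + (-22)·125
So (-22)·125 ≡ 1 (mod 131), i.e. 125^(-1) ≡ -22 ≡ 109 (mod 131).
Check: 125 × 109 = 13625 ≡ 1 (mod 131)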